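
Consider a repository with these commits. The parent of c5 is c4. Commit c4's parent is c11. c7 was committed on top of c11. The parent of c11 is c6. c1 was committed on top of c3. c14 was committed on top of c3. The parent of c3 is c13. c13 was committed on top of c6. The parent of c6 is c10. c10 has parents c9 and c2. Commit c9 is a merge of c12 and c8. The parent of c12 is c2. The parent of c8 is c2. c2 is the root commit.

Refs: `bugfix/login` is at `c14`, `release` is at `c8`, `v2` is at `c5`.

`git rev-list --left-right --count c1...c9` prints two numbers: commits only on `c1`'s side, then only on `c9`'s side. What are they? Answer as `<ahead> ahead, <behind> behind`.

5 ahead, 0 behind

Reachable from c1: {c1, c10, c12, c13, c2, c3, c6, c8, c9}.
Reachable from c9: {c12, c2, c8, c9}.
Only in c1's history (ahead): {c1, c10, c13, c3, c6} — 5.
Only in c9's history (behind): {} — 0.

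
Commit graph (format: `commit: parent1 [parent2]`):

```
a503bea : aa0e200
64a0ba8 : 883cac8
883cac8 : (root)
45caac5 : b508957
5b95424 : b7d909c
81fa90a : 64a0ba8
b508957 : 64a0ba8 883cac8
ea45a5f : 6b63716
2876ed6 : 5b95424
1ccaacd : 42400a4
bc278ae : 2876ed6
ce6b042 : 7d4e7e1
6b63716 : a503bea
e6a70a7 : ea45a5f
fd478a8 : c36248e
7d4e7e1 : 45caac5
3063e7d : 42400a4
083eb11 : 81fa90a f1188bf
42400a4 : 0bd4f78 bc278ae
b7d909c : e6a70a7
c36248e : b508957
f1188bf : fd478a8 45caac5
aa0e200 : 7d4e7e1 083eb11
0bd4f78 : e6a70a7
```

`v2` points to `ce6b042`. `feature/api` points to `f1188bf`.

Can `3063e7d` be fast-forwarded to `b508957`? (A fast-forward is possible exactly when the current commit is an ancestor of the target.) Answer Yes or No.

A fast-forward from 3063e7d to b508957 is possible iff 3063e7d is an ancestor of b508957.
Ancestors of b508957: {64a0ba8, 883cac8, b508957}.
3063e7d is not among them, so fast-forward is not possible.

No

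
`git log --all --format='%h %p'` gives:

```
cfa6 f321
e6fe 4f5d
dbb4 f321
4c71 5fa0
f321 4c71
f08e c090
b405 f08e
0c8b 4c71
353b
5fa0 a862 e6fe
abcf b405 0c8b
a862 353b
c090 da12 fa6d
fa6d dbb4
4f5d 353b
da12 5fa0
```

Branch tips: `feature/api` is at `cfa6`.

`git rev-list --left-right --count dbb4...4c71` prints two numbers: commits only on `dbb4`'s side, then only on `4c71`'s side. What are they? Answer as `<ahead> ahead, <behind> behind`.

2 ahead, 0 behind

Reachable from dbb4: {353b, 4c71, 4f5d, 5fa0, a862, dbb4, e6fe, f321}.
Reachable from 4c71: {353b, 4c71, 4f5d, 5fa0, a862, e6fe}.
Only in dbb4's history (ahead): {dbb4, f321} — 2.
Only in 4c71's history (behind): {} — 0.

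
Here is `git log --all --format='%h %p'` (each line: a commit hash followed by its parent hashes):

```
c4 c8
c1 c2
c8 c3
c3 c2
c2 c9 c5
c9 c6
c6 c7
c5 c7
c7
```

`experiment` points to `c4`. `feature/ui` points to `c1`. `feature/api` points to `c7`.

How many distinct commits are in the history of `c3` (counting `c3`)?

6

Walking parent pointers from c3: reachable set = {c2, c3, c5, c6, c7, c9}.
That is 6 commits.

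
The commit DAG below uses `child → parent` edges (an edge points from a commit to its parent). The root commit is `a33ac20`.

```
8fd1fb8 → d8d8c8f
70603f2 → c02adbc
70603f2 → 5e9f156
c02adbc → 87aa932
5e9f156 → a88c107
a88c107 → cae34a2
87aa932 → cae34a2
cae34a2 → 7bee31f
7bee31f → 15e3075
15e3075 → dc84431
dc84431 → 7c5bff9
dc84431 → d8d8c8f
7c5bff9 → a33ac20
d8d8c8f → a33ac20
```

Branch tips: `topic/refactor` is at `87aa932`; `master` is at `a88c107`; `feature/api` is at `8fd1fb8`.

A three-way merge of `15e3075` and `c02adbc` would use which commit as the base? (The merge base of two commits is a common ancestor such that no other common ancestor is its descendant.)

15e3075

Ancestors of 15e3075: {15e3075, 7c5bff9, a33ac20, d8d8c8f, dc84431}.
Ancestors of c02adbc: {15e3075, 7bee31f, 7c5bff9, 87aa932, a33ac20, c02adbc, cae34a2, d8d8c8f, dc84431}.
Common ancestors: {15e3075, 7c5bff9, a33ac20, d8d8c8f, dc84431}.
Among these, 15e3075 is not an ancestor of any other common ancestor — it is the merge base.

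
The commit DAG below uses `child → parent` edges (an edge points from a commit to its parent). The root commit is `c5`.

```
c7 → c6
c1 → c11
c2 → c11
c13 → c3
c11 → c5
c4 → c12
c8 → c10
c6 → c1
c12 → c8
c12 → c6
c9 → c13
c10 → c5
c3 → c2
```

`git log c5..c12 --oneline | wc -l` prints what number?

6

Reachable from c12: {c1, c10, c11, c12, c5, c6, c8}.
Reachable from c5: {c5}.
In c12's history but not c5's: {c1, c10, c11, c12, c6, c8} — 6 commits.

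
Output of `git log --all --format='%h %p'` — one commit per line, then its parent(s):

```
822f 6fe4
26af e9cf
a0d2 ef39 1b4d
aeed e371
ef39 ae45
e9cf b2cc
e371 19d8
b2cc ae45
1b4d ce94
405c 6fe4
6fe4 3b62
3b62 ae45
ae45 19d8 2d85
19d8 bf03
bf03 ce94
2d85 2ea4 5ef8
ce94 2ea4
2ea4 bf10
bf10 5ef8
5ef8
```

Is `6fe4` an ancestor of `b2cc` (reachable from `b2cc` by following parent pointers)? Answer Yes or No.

No

Ancestors of b2cc: {19d8, 2d85, 2ea4, 5ef8, ae45, b2cc, bf03, bf10, ce94}.
6fe4 is not in that set, so it is not an ancestor of b2cc.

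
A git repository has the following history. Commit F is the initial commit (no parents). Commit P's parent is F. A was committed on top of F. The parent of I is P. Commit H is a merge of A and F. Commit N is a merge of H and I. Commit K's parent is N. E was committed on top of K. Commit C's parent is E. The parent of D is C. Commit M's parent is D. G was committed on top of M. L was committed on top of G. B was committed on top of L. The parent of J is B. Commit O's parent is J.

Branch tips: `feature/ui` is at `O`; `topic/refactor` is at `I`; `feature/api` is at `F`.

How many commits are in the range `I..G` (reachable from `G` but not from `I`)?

9

Reachable from G: {A, C, D, E, F, G, H, I, K, M, N, P}.
Reachable from I: {F, I, P}.
In G's history but not I's: {A, C, D, E, G, H, K, M, N} — 9 commits.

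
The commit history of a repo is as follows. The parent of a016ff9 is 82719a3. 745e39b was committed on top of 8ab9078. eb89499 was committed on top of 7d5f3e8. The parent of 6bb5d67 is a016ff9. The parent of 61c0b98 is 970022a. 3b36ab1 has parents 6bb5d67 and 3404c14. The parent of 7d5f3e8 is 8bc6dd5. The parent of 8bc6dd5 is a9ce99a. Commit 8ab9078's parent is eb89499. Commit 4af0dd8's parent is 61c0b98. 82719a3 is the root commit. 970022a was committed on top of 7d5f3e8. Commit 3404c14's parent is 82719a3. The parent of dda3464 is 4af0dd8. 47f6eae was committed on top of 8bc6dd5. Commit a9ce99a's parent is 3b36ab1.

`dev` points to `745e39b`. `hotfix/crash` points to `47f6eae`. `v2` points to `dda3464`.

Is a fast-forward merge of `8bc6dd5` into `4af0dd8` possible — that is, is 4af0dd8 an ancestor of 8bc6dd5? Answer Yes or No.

No

A fast-forward from 4af0dd8 to 8bc6dd5 is possible iff 4af0dd8 is an ancestor of 8bc6dd5.
Ancestors of 8bc6dd5: {3404c14, 3b36ab1, 6bb5d67, 82719a3, 8bc6dd5, a016ff9, a9ce99a}.
4af0dd8 is not among them, so fast-forward is not possible.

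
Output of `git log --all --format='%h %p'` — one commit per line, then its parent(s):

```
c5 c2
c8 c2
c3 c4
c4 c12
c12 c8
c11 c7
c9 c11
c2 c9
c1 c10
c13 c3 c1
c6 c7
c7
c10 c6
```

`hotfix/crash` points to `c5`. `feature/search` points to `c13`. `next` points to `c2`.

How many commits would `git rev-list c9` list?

Walking parent pointers from c9: reachable set = {c11, c7, c9}.
That is 3 commits.

3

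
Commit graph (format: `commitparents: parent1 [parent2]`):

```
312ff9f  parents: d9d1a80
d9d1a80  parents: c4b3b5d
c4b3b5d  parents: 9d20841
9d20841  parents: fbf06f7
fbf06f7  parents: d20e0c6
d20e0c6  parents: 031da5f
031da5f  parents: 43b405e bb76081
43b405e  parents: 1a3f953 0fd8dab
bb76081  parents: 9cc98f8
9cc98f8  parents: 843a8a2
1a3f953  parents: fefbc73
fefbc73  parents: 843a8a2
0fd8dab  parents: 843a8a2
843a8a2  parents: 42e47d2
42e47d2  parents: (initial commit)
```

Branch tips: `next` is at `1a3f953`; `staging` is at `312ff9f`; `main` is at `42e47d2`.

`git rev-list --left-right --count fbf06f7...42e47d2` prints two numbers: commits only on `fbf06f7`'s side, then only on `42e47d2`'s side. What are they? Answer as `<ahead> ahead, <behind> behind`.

10 ahead, 0 behind

Reachable from fbf06f7: {031da5f, 0fd8dab, 1a3f953, 42e47d2, 43b405e, 843a8a2, 9cc98f8, bb76081, d20e0c6, fbf06f7, fefbc73}.
Reachable from 42e47d2: {42e47d2}.
Only in fbf06f7's history (ahead): {031da5f, 0fd8dab, 1a3f953, 43b405e, 843a8a2, 9cc98f8, bb76081, d20e0c6, fbf06f7, fefbc73} — 10.
Only in 42e47d2's history (behind): {} — 0.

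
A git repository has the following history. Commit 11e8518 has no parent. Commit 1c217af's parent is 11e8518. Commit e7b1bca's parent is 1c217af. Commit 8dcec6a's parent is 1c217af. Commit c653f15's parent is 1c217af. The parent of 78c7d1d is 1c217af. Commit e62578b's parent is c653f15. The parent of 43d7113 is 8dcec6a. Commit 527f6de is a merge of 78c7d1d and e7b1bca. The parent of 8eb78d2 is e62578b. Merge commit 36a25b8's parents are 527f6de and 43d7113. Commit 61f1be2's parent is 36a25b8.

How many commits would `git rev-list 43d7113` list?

4

Walking parent pointers from 43d7113: reachable set = {11e8518, 1c217af, 43d7113, 8dcec6a}.
That is 4 commits.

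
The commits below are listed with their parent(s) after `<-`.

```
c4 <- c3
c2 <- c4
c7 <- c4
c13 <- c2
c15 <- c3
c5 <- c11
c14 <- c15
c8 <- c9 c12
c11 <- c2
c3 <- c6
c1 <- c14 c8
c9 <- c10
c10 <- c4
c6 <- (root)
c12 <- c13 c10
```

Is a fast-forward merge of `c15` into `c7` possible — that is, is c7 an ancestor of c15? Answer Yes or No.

A fast-forward from c7 to c15 is possible iff c7 is an ancestor of c15.
Ancestors of c15: {c15, c3, c6}.
c7 is not among them, so fast-forward is not possible.

No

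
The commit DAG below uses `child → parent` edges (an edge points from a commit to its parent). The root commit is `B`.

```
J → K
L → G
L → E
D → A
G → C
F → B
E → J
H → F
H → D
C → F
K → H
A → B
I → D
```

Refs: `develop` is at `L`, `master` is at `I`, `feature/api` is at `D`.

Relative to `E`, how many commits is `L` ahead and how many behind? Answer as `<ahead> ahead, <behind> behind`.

Reachable from L: {A, B, C, D, E, F, G, H, J, K, L}.
Reachable from E: {A, B, D, E, F, H, J, K}.
Only in L's history (ahead): {C, G, L} — 3.
Only in E's history (behind): {} — 0.

3 ahead, 0 behind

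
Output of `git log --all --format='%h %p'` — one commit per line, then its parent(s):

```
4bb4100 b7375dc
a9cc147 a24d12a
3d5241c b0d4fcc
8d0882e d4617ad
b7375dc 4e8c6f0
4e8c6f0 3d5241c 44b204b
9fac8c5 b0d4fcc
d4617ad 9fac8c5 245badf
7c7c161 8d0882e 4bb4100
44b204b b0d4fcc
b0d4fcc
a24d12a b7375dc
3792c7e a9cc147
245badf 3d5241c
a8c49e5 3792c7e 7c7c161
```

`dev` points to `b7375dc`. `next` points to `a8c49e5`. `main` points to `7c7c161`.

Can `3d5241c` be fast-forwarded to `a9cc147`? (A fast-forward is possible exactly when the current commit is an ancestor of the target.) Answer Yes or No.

A fast-forward from 3d5241c to a9cc147 is possible iff 3d5241c is an ancestor of a9cc147.
Ancestors of a9cc147: {3d5241c, 44b204b, 4e8c6f0, a24d12a, a9cc147, b0d4fcc, b7375dc}.
3d5241c is among them, so fast-forward is possible.

Yes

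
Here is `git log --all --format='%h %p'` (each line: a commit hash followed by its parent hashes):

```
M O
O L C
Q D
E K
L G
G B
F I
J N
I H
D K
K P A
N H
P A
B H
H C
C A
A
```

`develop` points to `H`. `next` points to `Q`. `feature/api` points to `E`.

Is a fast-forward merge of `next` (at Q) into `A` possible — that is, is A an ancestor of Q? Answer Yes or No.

Yes

A fast-forward from A to Q is possible iff A is an ancestor of Q.
Ancestors of Q: {A, D, K, P, Q}.
A is among them, so fast-forward is possible.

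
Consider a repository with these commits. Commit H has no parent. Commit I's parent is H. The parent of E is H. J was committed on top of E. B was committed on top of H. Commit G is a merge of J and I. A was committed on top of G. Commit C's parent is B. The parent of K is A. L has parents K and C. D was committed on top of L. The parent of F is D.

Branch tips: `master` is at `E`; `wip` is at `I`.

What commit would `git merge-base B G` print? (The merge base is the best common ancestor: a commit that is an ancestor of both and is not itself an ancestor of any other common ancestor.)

H

Ancestors of B: {B, H}.
Ancestors of G: {E, G, H, I, J}.
Common ancestors: {H}.
The only common ancestor is H, so it is the merge base.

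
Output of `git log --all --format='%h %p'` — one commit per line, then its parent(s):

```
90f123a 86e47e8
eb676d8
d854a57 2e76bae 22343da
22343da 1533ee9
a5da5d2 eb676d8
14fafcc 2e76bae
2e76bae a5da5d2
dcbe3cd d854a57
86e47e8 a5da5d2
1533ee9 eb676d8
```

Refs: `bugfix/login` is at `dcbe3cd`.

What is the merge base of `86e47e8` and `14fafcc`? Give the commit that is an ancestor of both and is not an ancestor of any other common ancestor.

a5da5d2

Ancestors of 86e47e8: {86e47e8, a5da5d2, eb676d8}.
Ancestors of 14fafcc: {14fafcc, 2e76bae, a5da5d2, eb676d8}.
Common ancestors: {a5da5d2, eb676d8}.
Among these, a5da5d2 is not an ancestor of any other common ancestor — it is the merge base.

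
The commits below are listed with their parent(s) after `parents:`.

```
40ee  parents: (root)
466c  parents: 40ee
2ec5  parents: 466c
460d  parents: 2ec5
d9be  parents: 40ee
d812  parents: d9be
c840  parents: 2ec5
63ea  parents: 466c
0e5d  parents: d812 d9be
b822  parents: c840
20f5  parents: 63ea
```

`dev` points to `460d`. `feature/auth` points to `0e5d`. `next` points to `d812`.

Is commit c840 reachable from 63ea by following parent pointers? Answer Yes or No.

Ancestors of 63ea: {40ee, 466c, 63ea}.
c840 is not in that set, so it is not an ancestor of 63ea.

No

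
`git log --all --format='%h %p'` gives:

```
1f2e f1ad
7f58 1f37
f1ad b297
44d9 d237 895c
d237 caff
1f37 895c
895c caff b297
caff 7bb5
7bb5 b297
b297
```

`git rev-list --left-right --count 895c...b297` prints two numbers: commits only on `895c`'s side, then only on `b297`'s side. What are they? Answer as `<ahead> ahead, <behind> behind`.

Reachable from 895c: {7bb5, 895c, b297, caff}.
Reachable from b297: {b297}.
Only in 895c's history (ahead): {7bb5, 895c, caff} — 3.
Only in b297's history (behind): {} — 0.

3 ahead, 0 behind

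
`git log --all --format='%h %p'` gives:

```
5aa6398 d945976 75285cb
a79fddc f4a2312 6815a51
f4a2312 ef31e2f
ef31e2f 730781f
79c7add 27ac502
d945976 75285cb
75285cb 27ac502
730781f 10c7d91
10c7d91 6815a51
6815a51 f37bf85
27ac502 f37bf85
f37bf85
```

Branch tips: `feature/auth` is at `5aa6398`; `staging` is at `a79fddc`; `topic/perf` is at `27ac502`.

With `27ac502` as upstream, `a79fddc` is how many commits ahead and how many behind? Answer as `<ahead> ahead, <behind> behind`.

6 ahead, 1 behind

Reachable from a79fddc: {10c7d91, 6815a51, 730781f, a79fddc, ef31e2f, f37bf85, f4a2312}.
Reachable from 27ac502: {27ac502, f37bf85}.
Only in a79fddc's history (ahead): {10c7d91, 6815a51, 730781f, a79fddc, ef31e2f, f4a2312} — 6.
Only in 27ac502's history (behind): {27ac502} — 1.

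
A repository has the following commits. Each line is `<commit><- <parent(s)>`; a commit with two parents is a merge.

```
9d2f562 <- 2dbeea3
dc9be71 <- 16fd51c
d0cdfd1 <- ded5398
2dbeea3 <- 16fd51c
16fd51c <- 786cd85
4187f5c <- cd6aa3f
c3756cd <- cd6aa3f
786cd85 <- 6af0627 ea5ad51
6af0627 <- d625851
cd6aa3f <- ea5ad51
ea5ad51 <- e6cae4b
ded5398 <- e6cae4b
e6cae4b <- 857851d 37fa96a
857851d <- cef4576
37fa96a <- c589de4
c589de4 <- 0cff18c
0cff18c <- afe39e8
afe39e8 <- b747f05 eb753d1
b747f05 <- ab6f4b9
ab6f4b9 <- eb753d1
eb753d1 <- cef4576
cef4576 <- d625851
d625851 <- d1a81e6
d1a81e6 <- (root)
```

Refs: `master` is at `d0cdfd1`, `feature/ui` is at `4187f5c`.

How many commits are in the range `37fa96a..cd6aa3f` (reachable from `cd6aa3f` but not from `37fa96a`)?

4

Reachable from cd6aa3f: {0cff18c, 37fa96a, 857851d, ab6f4b9, afe39e8, b747f05, c589de4, cd6aa3f, cef4576, d1a81e6, d625851, e6cae4b, ea5ad51, eb753d1}.
Reachable from 37fa96a: {0cff18c, 37fa96a, ab6f4b9, afe39e8, b747f05, c589de4, cef4576, d1a81e6, d625851, eb753d1}.
In cd6aa3f's history but not 37fa96a's: {857851d, cd6aa3f, e6cae4b, ea5ad51} — 4 commits.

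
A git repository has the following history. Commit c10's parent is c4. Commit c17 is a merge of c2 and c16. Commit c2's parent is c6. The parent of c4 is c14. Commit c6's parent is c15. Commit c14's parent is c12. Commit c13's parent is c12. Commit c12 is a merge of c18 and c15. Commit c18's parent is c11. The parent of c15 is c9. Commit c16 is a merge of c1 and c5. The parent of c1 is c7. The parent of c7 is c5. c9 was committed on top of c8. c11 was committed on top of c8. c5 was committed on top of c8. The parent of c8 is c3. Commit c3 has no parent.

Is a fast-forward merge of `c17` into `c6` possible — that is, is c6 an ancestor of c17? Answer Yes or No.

Yes

A fast-forward from c6 to c17 is possible iff c6 is an ancestor of c17.
Ancestors of c17: {c1, c15, c16, c17, c2, c3, c5, c6, c7, c8, c9}.
c6 is among them, so fast-forward is possible.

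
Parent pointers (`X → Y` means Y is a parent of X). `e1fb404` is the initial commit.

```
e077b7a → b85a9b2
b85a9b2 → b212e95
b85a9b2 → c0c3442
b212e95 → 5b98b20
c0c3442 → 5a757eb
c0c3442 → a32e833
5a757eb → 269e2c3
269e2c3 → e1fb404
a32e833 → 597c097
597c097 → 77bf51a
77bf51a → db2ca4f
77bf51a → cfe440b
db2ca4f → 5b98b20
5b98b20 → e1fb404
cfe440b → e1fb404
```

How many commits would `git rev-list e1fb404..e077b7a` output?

Reachable from e077b7a: {269e2c3, 597c097, 5a757eb, 5b98b20, 77bf51a, a32e833, b212e95, b85a9b2, c0c3442, cfe440b, db2ca4f, e077b7a, e1fb404}.
Reachable from e1fb404: {e1fb404}.
In e077b7a's history but not e1fb404's: {269e2c3, 597c097, 5a757eb, 5b98b20, 77bf51a, a32e833, b212e95, b85a9b2, c0c3442, cfe440b, db2ca4f, e077b7a} — 12 commits.

12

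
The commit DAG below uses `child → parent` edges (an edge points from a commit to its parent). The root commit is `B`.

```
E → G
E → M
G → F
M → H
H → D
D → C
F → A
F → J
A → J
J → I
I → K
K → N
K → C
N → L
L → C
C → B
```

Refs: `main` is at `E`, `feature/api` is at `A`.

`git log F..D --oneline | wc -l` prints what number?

Reachable from D: {B, C, D}.
Reachable from F: {A, B, C, F, I, J, K, L, N}.
In D's history but not F's: {D} — 1 commit.

1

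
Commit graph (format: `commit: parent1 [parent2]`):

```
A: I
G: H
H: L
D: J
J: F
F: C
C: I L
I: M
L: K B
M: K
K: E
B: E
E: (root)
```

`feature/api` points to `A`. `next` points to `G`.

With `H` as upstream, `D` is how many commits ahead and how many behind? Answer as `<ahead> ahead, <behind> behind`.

Reachable from D: {B, C, D, E, F, I, J, K, L, M}.
Reachable from H: {B, E, H, K, L}.
Only in D's history (ahead): {C, D, F, I, J, M} — 6.
Only in H's history (behind): {H} — 1.

6 ahead, 1 behind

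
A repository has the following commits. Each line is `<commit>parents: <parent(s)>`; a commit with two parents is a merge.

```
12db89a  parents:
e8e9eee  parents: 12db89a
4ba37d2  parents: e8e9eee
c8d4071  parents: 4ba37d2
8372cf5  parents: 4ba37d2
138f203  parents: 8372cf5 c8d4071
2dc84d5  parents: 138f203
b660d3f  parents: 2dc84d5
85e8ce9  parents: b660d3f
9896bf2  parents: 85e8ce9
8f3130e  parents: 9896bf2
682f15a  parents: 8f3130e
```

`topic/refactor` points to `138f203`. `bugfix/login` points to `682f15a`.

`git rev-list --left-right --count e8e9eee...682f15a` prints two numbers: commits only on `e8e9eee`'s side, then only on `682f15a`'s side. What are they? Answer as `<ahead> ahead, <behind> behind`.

Reachable from e8e9eee: {12db89a, e8e9eee}.
Reachable from 682f15a: {12db89a, 138f203, 2dc84d5, 4ba37d2, 682f15a, 8372cf5, 85e8ce9, 8f3130e, 9896bf2, b660d3f, c8d4071, e8e9eee}.
Only in e8e9eee's history (ahead): {} — 0.
Only in 682f15a's history (behind): {138f203, 2dc84d5, 4ba37d2, 682f15a, 8372cf5, 85e8ce9, 8f3130e, 9896bf2, b660d3f, c8d4071} — 10.

0 ahead, 10 behind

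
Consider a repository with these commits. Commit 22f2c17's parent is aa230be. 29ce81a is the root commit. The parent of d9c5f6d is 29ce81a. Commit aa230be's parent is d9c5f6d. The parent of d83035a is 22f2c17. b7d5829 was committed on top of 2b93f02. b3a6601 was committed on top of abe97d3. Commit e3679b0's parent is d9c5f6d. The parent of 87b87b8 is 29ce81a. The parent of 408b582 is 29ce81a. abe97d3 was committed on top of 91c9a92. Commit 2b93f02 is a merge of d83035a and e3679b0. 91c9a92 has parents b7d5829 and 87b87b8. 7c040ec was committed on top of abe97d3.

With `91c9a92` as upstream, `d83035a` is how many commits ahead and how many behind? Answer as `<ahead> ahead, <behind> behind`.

Reachable from d83035a: {22f2c17, 29ce81a, aa230be, d83035a, d9c5f6d}.
Reachable from 91c9a92: {22f2c17, 29ce81a, 2b93f02, 87b87b8, 91c9a92, aa230be, b7d5829, d83035a, d9c5f6d, e3679b0}.
Only in d83035a's history (ahead): {} — 0.
Only in 91c9a92's history (behind): {2b93f02, 87b87b8, 91c9a92, b7d5829, e3679b0} — 5.

0 ahead, 5 behind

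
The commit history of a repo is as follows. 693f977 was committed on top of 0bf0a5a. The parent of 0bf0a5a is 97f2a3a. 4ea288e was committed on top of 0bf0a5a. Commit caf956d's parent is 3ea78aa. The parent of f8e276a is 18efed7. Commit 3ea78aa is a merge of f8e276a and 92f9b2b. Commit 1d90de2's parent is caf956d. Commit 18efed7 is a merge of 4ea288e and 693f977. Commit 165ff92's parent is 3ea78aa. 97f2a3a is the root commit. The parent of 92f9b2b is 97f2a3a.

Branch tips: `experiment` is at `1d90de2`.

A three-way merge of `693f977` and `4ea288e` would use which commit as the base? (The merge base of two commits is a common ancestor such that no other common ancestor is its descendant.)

Ancestors of 693f977: {0bf0a5a, 693f977, 97f2a3a}.
Ancestors of 4ea288e: {0bf0a5a, 4ea288e, 97f2a3a}.
Common ancestors: {0bf0a5a, 97f2a3a}.
Among these, 0bf0a5a is not an ancestor of any other common ancestor — it is the merge base.

0bf0a5a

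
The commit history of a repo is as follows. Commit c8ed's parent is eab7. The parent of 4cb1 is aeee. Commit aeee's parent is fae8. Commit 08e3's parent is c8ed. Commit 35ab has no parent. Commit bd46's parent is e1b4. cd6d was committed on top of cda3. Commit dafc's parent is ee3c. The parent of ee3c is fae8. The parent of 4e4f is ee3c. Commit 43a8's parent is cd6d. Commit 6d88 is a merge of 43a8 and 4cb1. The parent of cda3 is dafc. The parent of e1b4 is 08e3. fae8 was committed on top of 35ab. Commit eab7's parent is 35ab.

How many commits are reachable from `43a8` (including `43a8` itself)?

Walking parent pointers from 43a8: reachable set = {35ab, 43a8, cd6d, cda3, dafc, ee3c, fae8}.
That is 7 commits.

7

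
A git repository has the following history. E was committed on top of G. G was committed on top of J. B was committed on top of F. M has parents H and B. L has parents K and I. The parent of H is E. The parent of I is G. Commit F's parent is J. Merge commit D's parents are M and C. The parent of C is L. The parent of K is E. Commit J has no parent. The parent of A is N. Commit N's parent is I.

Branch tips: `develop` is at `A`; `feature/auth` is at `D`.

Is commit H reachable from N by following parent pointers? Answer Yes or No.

No

Ancestors of N: {G, I, J, N}.
H is not in that set, so it is not an ancestor of N.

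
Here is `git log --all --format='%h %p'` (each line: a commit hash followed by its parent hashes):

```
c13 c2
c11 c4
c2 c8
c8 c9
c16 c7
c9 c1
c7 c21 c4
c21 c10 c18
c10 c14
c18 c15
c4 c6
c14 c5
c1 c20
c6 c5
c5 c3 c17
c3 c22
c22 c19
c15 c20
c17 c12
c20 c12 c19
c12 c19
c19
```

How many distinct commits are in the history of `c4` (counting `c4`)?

8

Walking parent pointers from c4: reachable set = {c12, c17, c19, c22, c3, c4, c5, c6}.
That is 8 commits.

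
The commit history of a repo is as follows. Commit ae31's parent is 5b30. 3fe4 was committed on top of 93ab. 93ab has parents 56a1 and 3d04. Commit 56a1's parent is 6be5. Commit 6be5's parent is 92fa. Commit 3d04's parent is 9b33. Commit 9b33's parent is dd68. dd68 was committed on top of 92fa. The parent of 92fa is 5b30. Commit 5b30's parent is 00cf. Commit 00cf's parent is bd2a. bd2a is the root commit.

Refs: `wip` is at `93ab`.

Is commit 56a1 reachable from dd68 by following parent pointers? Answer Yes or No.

No

Ancestors of dd68: {00cf, 5b30, 92fa, bd2a, dd68}.
56a1 is not in that set, so it is not an ancestor of dd68.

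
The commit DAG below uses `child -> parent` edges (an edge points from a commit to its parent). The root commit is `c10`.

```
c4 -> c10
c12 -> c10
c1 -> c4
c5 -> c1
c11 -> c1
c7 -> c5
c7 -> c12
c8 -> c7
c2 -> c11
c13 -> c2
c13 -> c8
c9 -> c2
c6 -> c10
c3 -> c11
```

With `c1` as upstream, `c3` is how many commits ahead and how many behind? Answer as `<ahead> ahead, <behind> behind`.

Reachable from c3: {c1, c10, c11, c3, c4}.
Reachable from c1: {c1, c10, c4}.
Only in c3's history (ahead): {c11, c3} — 2.
Only in c1's history (behind): {} — 0.

2 ahead, 0 behind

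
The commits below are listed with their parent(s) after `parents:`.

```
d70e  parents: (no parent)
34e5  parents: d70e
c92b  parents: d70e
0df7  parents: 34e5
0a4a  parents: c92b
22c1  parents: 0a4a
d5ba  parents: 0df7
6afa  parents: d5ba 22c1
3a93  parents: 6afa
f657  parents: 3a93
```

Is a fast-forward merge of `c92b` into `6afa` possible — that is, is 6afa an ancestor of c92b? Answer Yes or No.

A fast-forward from 6afa to c92b is possible iff 6afa is an ancestor of c92b.
Ancestors of c92b: {c92b, d70e}.
6afa is not among them, so fast-forward is not possible.

No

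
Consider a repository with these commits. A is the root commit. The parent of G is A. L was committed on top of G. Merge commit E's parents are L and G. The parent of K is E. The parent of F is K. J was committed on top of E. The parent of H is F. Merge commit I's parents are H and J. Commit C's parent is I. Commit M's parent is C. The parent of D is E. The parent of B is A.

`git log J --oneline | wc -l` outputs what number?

Walking parent pointers from J: reachable set = {A, E, G, J, L}.
That is 5 commits.

5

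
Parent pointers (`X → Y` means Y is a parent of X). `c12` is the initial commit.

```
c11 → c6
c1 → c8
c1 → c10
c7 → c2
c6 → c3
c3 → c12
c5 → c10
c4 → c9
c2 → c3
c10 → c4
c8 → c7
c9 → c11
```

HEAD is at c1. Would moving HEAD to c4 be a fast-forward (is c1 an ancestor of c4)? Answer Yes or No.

No

A fast-forward from c1 to c4 is possible iff c1 is an ancestor of c4.
Ancestors of c4: {c11, c12, c3, c4, c6, c9}.
c1 is not among them, so fast-forward is not possible.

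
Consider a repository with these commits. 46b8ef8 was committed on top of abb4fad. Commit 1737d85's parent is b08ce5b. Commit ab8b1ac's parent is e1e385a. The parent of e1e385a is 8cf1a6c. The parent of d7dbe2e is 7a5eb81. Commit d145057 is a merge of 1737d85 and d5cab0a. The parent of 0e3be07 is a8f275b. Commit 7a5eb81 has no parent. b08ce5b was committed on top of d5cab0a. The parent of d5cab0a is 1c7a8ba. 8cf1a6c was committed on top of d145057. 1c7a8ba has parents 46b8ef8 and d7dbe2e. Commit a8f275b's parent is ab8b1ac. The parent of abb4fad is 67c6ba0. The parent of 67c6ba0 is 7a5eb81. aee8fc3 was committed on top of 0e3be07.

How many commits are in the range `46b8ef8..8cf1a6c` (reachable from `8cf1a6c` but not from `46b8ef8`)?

7

Reachable from 8cf1a6c: {1737d85, 1c7a8ba, 46b8ef8, 67c6ba0, 7a5eb81, 8cf1a6c, abb4fad, b08ce5b, d145057, d5cab0a, d7dbe2e}.
Reachable from 46b8ef8: {46b8ef8, 67c6ba0, 7a5eb81, abb4fad}.
In 8cf1a6c's history but not 46b8ef8's: {1737d85, 1c7a8ba, 8cf1a6c, b08ce5b, d145057, d5cab0a, d7dbe2e} — 7 commits.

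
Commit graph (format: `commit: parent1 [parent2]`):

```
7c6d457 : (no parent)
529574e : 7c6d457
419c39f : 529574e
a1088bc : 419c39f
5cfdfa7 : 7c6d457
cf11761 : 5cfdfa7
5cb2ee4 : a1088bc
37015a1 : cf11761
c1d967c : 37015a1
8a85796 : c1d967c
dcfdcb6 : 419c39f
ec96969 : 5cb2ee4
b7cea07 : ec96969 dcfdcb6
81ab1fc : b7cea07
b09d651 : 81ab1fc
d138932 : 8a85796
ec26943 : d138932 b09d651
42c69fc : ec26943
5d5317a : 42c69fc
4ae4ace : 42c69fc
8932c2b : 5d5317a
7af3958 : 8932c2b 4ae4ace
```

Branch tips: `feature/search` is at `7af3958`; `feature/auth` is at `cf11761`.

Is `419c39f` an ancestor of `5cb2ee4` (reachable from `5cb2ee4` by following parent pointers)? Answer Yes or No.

Yes

Ancestors of 5cb2ee4 (commits reachable by following parents): {419c39f, 529574e, 5cb2ee4, 7c6d457, a1088bc}.
419c39f is in that set, so it is an ancestor of 5cb2ee4.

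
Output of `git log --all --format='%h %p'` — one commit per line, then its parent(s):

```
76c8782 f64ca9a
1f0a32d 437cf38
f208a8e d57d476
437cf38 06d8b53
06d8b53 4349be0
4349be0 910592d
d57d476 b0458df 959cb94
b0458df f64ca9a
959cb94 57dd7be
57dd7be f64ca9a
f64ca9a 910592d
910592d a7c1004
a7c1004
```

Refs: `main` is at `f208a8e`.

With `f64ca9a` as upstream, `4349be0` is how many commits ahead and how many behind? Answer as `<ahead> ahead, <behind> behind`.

1 ahead, 1 behind

Reachable from 4349be0: {4349be0, 910592d, a7c1004}.
Reachable from f64ca9a: {910592d, a7c1004, f64ca9a}.
Only in 4349be0's history (ahead): {4349be0} — 1.
Only in f64ca9a's history (behind): {f64ca9a} — 1.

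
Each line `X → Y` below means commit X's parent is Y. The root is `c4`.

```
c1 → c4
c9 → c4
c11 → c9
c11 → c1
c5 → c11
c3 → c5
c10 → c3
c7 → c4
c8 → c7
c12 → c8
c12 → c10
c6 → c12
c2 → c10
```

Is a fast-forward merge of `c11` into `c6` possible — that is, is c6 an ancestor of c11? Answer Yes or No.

A fast-forward from c6 to c11 is possible iff c6 is an ancestor of c11.
Ancestors of c11: {c1, c11, c4, c9}.
c6 is not among them, so fast-forward is not possible.

No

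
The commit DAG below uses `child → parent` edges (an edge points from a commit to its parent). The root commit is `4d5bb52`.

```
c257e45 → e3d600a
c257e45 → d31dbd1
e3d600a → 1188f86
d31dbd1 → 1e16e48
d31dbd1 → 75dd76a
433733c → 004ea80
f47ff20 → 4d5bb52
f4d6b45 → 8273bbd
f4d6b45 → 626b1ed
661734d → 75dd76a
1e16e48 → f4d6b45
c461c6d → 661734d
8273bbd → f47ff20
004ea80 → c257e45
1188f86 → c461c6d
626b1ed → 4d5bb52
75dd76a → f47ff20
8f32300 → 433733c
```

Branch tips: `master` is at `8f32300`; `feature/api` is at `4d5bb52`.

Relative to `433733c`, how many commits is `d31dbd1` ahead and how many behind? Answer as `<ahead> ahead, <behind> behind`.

Reachable from d31dbd1: {1e16e48, 4d5bb52, 626b1ed, 75dd76a, 8273bbd, d31dbd1, f47ff20, f4d6b45}.
Reachable from 433733c: {004ea80, 1188f86, 1e16e48, 433733c, 4d5bb52, 626b1ed, 661734d, 75dd76a, 8273bbd, c257e45, c461c6d, d31dbd1, e3d600a, f47ff20, f4d6b45}.
Only in d31dbd1's history (ahead): {} — 0.
Only in 433733c's history (behind): {004ea80, 1188f86, 433733c, 661734d, c257e45, c461c6d, e3d600a} — 7.

0 ahead, 7 behind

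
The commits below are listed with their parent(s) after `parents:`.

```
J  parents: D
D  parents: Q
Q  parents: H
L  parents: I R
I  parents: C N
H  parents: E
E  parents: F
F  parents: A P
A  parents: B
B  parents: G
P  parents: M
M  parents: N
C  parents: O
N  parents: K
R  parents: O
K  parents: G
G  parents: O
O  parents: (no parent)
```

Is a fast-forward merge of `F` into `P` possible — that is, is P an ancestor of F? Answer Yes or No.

Yes

A fast-forward from P to F is possible iff P is an ancestor of F.
Ancestors of F: {A, B, F, G, K, M, N, O, P}.
P is among them, so fast-forward is possible.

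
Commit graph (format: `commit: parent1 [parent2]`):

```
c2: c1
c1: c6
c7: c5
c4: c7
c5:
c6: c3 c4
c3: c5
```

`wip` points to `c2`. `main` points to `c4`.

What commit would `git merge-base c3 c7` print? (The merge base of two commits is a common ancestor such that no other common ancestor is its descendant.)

c5

Ancestors of c3: {c3, c5}.
Ancestors of c7: {c5, c7}.
Common ancestors: {c5}.
The only common ancestor is c5, so it is the merge base.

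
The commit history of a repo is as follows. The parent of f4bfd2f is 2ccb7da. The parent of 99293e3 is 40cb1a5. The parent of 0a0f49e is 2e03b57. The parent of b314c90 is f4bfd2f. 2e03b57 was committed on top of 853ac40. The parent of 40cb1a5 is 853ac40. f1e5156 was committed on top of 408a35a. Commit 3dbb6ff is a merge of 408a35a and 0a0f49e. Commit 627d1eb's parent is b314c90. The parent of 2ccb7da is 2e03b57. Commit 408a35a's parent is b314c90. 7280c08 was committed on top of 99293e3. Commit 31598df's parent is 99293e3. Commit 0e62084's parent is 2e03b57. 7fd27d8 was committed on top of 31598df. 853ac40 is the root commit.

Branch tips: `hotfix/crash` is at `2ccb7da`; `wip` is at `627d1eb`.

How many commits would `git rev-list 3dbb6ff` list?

8

Walking parent pointers from 3dbb6ff: reachable set = {0a0f49e, 2ccb7da, 2e03b57, 3dbb6ff, 408a35a, 853ac40, b314c90, f4bfd2f}.
That is 8 commits.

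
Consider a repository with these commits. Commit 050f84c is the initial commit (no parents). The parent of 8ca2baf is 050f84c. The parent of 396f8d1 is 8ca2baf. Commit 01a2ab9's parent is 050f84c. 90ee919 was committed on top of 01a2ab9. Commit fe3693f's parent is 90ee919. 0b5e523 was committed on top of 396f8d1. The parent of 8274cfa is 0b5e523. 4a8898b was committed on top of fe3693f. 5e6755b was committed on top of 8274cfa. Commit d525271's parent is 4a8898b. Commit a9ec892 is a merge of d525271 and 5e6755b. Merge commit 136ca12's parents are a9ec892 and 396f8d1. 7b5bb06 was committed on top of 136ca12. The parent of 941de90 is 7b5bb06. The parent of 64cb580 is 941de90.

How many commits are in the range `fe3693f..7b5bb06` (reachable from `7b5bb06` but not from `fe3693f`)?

10

Reachable from 7b5bb06: {01a2ab9, 050f84c, 0b5e523, 136ca12, 396f8d1, 4a8898b, 5e6755b, 7b5bb06, 8274cfa, 8ca2baf, 90ee919, a9ec892, d525271, fe3693f}.
Reachable from fe3693f: {01a2ab9, 050f84c, 90ee919, fe3693f}.
In 7b5bb06's history but not fe3693f's: {0b5e523, 136ca12, 396f8d1, 4a8898b, 5e6755b, 7b5bb06, 8274cfa, 8ca2baf, a9ec892, d525271} — 10 commits.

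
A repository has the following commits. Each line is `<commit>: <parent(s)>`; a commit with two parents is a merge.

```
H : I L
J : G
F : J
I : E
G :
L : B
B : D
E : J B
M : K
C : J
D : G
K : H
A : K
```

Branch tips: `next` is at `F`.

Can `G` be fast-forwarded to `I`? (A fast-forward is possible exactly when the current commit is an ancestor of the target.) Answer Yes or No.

Yes

A fast-forward from G to I is possible iff G is an ancestor of I.
Ancestors of I: {B, D, E, G, I, J}.
G is among them, so fast-forward is possible.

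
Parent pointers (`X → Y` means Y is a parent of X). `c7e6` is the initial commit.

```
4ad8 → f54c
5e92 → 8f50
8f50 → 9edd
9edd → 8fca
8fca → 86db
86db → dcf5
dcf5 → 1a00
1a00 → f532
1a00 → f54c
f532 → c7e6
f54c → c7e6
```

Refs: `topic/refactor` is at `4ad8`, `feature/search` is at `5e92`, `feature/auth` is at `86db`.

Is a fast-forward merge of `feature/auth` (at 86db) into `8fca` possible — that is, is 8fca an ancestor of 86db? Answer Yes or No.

A fast-forward from 8fca to 86db is possible iff 8fca is an ancestor of 86db.
Ancestors of 86db: {1a00, 86db, c7e6, dcf5, f532, f54c}.
8fca is not among them, so fast-forward is not possible.

No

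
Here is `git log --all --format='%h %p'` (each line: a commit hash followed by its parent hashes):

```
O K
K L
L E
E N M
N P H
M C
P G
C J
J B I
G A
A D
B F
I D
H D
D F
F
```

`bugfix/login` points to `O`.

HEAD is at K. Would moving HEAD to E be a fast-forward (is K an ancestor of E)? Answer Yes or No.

No

A fast-forward from K to E is possible iff K is an ancestor of E.
Ancestors of E: {A, B, C, D, E, F, G, H, I, J, M, N, P}.
K is not among them, so fast-forward is not possible.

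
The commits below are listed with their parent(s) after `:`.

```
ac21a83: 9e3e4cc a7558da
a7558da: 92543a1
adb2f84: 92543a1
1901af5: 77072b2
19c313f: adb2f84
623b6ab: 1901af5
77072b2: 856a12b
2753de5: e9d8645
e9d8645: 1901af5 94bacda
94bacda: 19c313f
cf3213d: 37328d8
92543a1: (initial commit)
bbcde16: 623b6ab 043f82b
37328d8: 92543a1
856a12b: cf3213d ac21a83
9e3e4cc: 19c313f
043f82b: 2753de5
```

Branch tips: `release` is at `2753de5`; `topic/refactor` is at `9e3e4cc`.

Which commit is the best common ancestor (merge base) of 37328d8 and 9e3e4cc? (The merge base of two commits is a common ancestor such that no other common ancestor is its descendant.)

92543a1

Ancestors of 37328d8: {37328d8, 92543a1}.
Ancestors of 9e3e4cc: {19c313f, 92543a1, 9e3e4cc, adb2f84}.
Common ancestors: {92543a1}.
The only common ancestor is 92543a1, so it is the merge base.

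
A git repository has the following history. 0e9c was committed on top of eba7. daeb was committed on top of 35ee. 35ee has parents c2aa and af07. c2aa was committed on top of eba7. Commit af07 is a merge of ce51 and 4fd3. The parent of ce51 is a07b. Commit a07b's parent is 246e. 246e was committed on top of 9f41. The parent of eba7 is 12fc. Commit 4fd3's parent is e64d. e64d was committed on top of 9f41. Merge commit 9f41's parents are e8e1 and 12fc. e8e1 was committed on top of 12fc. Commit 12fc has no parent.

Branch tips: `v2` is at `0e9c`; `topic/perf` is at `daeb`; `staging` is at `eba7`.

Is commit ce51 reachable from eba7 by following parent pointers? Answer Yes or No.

No

Ancestors of eba7: {12fc, eba7}.
ce51 is not in that set, so it is not an ancestor of eba7.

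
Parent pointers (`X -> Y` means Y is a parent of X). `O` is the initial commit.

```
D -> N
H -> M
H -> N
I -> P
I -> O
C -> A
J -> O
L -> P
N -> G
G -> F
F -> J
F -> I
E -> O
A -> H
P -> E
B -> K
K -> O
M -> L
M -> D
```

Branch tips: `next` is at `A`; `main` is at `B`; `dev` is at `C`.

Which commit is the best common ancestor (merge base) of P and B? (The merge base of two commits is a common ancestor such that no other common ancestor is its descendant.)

Ancestors of P: {E, O, P}.
Ancestors of B: {B, K, O}.
Common ancestors: {O}.
The only common ancestor is O, so it is the merge base.

O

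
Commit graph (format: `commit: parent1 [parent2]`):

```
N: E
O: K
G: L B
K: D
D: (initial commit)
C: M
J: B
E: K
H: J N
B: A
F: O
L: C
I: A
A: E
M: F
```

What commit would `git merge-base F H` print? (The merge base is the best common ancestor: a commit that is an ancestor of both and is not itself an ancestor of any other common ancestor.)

K

Ancestors of F: {D, F, K, O}.
Ancestors of H: {A, B, D, E, H, J, K, N}.
Common ancestors: {D, K}.
Among these, K is not an ancestor of any other common ancestor — it is the merge base.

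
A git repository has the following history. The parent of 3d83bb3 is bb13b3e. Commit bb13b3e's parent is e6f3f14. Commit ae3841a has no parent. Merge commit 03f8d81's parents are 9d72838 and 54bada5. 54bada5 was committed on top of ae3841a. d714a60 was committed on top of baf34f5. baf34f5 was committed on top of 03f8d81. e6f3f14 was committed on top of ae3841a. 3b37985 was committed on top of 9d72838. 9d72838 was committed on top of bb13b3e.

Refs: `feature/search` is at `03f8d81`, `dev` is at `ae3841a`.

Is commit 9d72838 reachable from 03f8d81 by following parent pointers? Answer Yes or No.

Yes

Ancestors of 03f8d81 (commits reachable by following parents): {03f8d81, 54bada5, 9d72838, ae3841a, bb13b3e, e6f3f14}.
9d72838 is in that set, so it is an ancestor of 03f8d81.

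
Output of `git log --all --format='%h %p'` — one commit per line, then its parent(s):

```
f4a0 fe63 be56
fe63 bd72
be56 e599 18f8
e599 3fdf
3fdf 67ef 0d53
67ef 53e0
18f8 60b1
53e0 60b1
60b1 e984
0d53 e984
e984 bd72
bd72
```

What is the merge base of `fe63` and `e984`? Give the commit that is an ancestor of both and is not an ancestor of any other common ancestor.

bd72

Ancestors of fe63: {bd72, fe63}.
Ancestors of e984: {bd72, e984}.
Common ancestors: {bd72}.
The only common ancestor is bd72, so it is the merge base.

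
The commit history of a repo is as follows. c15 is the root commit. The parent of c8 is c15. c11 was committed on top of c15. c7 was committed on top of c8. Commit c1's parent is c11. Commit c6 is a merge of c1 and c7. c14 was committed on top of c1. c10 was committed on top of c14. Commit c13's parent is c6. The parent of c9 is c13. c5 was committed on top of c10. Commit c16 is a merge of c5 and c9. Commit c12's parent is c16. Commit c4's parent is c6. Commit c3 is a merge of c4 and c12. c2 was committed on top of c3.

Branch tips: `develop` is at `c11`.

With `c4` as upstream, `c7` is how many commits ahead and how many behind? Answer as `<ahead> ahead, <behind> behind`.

Reachable from c7: {c15, c7, c8}.
Reachable from c4: {c1, c11, c15, c4, c6, c7, c8}.
Only in c7's history (ahead): {} — 0.
Only in c4's history (behind): {c1, c11, c4, c6} — 4.

0 ahead, 4 behind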